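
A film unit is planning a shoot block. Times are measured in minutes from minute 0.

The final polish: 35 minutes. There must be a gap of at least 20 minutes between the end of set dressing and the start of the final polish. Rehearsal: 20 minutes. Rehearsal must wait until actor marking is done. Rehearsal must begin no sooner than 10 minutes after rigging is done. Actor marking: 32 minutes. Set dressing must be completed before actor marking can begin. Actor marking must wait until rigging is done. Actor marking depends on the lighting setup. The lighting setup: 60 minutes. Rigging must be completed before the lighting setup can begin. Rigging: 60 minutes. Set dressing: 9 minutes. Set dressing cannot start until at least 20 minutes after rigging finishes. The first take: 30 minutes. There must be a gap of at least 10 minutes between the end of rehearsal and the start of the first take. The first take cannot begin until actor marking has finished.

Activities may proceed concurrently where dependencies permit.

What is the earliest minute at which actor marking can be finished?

Rigging has no prerequisites, so it starts at minute 0 and finishes at minute 60.
The lighting setup waits on rigging (finishes minute 60), so it starts at minute 60 and finishes at 60 + 60 = minute 120.
Set dressing waits on rigging (finishes minute 60, plus 20-minute gap → minute 80), so it starts at minute 80 and finishes at 80 + 9 = minute 89.
For actor marking: set dressing (finishes minute 89); rigging (finishes minute 60); the lighting setup (finishes minute 120). Taking the maximum gives a start of minute 120, and it finishes at 120 + 32 = minute 152.

152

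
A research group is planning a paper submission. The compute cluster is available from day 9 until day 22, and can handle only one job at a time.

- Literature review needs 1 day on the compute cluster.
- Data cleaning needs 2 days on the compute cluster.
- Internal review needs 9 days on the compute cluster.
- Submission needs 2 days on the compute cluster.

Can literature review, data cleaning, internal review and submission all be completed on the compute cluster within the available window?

No

The compute cluster window is 22 − 9 = 13 days.
Running back to back, the jobs need 1 + 2 + 9 + 2 = 14 days on the compute cluster.
Since 14 > 13, they cannot all fit.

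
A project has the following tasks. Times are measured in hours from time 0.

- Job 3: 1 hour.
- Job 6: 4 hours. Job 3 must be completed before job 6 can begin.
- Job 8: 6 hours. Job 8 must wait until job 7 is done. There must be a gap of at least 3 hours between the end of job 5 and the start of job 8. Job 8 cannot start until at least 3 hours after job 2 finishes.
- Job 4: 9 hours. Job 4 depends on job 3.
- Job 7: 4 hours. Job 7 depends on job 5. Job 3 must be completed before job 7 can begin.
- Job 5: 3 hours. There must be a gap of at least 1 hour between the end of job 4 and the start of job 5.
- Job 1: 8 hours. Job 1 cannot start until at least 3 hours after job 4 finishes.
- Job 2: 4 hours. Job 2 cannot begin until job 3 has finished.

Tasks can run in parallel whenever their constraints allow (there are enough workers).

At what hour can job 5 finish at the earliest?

Job 3 has no prerequisites, so it starts at hour 0 and finishes at hour 1.
After job 3 (finishes hour 1), job 4 can start at hour 1 and finishes at hour 10.
Job 5 waits on job 4 (finishes hour 10, plus 1-hour gap → hour 11), so it starts at hour 11 and finishes at 11 + 3 = hour 14.

14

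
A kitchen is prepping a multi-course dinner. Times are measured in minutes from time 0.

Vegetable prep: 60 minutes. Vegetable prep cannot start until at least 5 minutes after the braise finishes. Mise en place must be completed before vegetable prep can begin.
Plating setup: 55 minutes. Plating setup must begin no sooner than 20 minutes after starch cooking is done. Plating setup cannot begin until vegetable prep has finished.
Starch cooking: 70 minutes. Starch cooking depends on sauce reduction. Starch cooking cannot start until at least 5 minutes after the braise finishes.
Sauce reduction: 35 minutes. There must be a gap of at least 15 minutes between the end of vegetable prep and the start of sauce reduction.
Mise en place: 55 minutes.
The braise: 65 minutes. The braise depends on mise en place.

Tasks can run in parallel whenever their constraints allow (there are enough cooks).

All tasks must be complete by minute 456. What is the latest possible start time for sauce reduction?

276

To finish by minute 456, plating setup (duration 55) must start no later than minute 401.
Starch cooking must finish before plating setup (must start by minute 401, minus 20-minute gap → minute 381). With a 70-minute duration, starch cooking must start by 381 − 70 = minute 311.
Sauce reduction must finish before starch cooking (must start by minute 311). With a 35-minute duration, sauce reduction must start by 311 − 35 = minute 276.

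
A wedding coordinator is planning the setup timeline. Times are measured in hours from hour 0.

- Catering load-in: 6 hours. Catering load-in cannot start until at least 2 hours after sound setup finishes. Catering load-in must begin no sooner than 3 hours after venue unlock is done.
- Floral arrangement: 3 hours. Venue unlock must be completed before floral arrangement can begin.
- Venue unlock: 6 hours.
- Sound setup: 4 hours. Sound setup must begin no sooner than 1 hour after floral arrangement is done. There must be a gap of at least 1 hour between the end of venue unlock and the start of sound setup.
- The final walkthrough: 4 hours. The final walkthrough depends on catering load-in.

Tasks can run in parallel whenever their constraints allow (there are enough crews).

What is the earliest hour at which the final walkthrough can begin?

Nothing blocks venue unlock, so it runs from hour 0 to hour 6.
Floral arrangement cannot begin until venue unlock (finishes hour 6). It runs from hour 6 to 6 + 3 = hour 9.
For sound setup: floral arrangement (finishes hour 9, plus 1-hour gap → hour 10); venue unlock (finishes hour 6, plus 1-hour gap → hour 7). Taking the maximum gives a start of hour 10, and it finishes at 10 + 4 = hour 14.
Catering load-in needs all of sound setup (finishes hour 14, plus 2-hour gap → hour 16); venue unlock (finishes hour 6, plus 3-hour gap → hour 9). That puts its earliest start at hour 16; it finishes at 16 + 6 = hour 22.
The final walkthrough waits on catering load-in (finishes hour 22), so the earliest it can start is hour 22.

22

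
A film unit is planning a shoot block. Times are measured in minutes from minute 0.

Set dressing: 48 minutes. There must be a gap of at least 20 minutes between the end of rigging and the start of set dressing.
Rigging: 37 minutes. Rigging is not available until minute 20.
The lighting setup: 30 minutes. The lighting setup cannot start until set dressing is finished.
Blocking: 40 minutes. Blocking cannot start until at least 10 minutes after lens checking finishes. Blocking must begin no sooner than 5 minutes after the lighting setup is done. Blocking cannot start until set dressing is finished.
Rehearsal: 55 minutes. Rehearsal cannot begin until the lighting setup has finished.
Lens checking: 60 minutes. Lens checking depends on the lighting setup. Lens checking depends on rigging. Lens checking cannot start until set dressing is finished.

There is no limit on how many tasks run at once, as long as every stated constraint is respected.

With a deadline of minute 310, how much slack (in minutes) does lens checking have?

Rigging cannot begin until its own release at minute 20. It runs from minute 20 to 20 + 37 = minute 57.
Set dressing cannot begin until rigging (finishes minute 57, plus 20-minute gap → minute 77). It runs from minute 77 to 77 + 48 = minute 125.
The lighting setup cannot begin until set dressing (finishes minute 125). It runs from minute 125 to 125 + 30 = minute 155.
Lens checking needs all of the lighting setup (finishes minute 155); rigging (finishes minute 57); set dressing (finishes minute 125). That puts its earliest start at minute 155; it finishes at 155 + 60 = minute 215.

Working backward from the deadline:
To finish by minute 310, blocking (duration 40) must start no later than minute 270.
Lens checking must finish before blocking (must start by minute 270, minus 10-minute gap → minute 260). With a 60-minute duration, lens checking must start by 260 − 60 = minute 200.
So lens checking can start as early as minute 155 and as late as minute 200, giving 200 − 155 = 45 minutes of slack.

45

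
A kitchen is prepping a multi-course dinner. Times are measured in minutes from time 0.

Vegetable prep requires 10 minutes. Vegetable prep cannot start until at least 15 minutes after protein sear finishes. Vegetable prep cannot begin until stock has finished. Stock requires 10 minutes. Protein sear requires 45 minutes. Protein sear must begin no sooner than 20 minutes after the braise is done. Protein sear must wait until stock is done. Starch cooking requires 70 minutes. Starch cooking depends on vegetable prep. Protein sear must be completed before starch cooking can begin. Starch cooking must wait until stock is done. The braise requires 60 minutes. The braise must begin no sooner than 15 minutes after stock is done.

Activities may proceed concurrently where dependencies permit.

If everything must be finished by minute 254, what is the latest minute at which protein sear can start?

114

To finish by minute 254, starch cooking (duration 70) must start no later than minute 184.
Vegetable prep has to be done before starch cooking (must start by minute 184). That means finishing by minute 184, i.e. starting by 184 − 10 = minute 174.
For protein sear: vegetable prep (must start by minute 174, minus 15-minute gap → minute 159); starch cooking (must start by minute 184). The most restrictive is minute 159; with a 45-minute duration, protein sear must start by minute 114.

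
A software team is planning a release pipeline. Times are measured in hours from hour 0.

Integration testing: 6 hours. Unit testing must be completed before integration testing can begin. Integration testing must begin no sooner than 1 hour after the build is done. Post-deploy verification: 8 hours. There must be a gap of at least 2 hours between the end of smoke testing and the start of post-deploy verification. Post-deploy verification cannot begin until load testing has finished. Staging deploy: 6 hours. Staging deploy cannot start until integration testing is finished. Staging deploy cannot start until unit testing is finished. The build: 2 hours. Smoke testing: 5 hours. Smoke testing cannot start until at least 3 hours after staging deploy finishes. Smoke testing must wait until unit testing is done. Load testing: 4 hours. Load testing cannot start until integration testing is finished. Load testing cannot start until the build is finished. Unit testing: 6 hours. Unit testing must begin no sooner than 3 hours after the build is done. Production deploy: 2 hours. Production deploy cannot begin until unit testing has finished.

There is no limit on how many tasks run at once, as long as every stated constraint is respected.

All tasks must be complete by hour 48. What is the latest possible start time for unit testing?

To finish by hour 48, post-deploy verification (duration 8) must start no later than hour 40.
Smoke testing feeds into post-deploy verification (must start by hour 40, minus 2-hour gap → hour 38); so smoke testing must finish by hour 38 and therefore start by hour 33.
Staging deploy feeds into smoke testing (must start by hour 33, minus 3-hour gap → hour 30); so staging deploy must finish by hour 30 and therefore start by hour 24.
Since post-deploy verification (must start by hour 40) depends on it, load testing must finish by hour 40. Backing off its 4-hour duration gives a latest start of hour 36.
Integration testing must finish in time for staging deploy (must start by hour 24); load testing (must start by hour 36). The tightest is hour 24, so integration testing must start by 24 − 6 = hour 18.
To finish by hour 48, production deploy (duration 2) must start no later than hour 46.
Unit testing must finish in time for integration testing (must start by hour 18); staging deploy (must start by hour 24); smoke testing (must start by hour 33); production deploy (must start by hour 46). The tightest is hour 18, so unit testing must start by 18 − 6 = hour 12.

12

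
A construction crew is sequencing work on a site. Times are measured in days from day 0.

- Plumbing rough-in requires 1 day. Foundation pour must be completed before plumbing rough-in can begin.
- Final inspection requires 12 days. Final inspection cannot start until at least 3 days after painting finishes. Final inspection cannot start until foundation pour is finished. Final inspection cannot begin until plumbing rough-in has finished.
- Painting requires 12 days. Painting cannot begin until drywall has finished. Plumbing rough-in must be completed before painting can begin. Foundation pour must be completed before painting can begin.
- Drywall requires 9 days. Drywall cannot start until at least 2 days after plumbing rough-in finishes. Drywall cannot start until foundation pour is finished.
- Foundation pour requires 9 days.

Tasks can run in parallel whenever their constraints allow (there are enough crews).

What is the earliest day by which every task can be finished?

48

Foundation pour has no prerequisites, so it starts at day 0 and finishes at day 9.
Plumbing rough-in waits on foundation pour (finishes day 9), so it starts at day 9 and finishes at 9 + 1 = day 10.
Drywall needs all of plumbing rough-in (finishes day 10, plus 2-day gap → day 12); foundation pour (finishes day 9). That puts its earliest start at day 12; it finishes at 12 + 9 = day 21.
For painting: drywall (finishes day 21); plumbing rough-in (finishes day 10); foundation pour (finishes day 9). Taking the maximum gives a start of day 21, and it finishes at 21 + 12 = day 33.
Final inspection needs all of painting (finishes day 33, plus 3-day gap → day 36); foundation pour (finishes day 9); plumbing rough-in (finishes day 10). That puts its earliest start at day 36; it finishes at 36 + 12 = day 48.
All tasks are finished once the last one completes. Finish times: Foundation pour at 9, Plumbing rough-in at 10, Drywall at 21, Painting at 33, Final inspection at 48. The latest is day 48.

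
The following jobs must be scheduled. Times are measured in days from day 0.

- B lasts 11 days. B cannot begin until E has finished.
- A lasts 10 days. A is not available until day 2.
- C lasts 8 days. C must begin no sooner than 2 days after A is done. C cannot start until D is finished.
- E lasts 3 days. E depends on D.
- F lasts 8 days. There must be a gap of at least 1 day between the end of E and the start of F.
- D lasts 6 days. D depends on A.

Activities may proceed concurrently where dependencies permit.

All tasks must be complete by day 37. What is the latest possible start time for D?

17

To finish by day 37, C (duration 8) must start no later than day 29.
B must finish by day 37; it takes 11 days, so it must start by 37 − 11 = day 26.
To finish by day 37, F (duration 8) must start no later than day 29.
E has several dependents: B (must start by day 26); F (must start by day 29, minus 1-day gap → day 28). The earliest of those limits is day 26, so E must start by 26 − 3 = day 23.
D feeds C (must start by day 29); E (must start by day 23). Taking the minimum, D must finish by day 23 and start by 23 − 6 = day 17.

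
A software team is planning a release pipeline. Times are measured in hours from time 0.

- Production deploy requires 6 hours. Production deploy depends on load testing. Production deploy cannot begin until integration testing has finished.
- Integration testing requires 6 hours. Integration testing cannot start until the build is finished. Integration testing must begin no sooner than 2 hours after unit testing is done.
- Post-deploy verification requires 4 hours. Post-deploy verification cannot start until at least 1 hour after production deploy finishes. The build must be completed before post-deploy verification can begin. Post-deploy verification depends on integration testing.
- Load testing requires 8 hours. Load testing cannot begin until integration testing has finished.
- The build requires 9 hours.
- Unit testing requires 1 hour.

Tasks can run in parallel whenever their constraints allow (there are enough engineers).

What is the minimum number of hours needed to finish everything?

34

Nothing blocks unit testing, so it runs from hour 0 to hour 1.
The build has no prerequisites, so it starts at hour 0 and finishes at hour 9.
Integration testing has to wait for the build (finishes hour 9); unit testing (finishes hour 1, plus 2-hour gap → hour 3). The latest of these is hour 9, so integration testing runs hour 9 to 9 + 6 = hour 15.
Load testing cannot begin until integration testing (finishes hour 15). It runs from hour 15 to 15 + 8 = hour 23.
Production deploy cannot start until load testing (finishes hour 23); integration testing (finishes hour 15). The controlling bound is hour 23, so production deploy finishes at 23 + 6 = hour 29.
Post-deploy verification needs all of production deploy (finishes hour 29, plus 1-hour gap → hour 30); the build (finishes hour 9); integration testing (finishes hour 15). That puts its earliest start at hour 30; it finishes at 30 + 4 = hour 34.
All tasks are finished once the last one completes. Finish times: The build at 9, Unit testing at 1, Integration testing at 15, Load testing at 23, Production deploy at 29, Post-deploy verification at 34. The latest is hour 34.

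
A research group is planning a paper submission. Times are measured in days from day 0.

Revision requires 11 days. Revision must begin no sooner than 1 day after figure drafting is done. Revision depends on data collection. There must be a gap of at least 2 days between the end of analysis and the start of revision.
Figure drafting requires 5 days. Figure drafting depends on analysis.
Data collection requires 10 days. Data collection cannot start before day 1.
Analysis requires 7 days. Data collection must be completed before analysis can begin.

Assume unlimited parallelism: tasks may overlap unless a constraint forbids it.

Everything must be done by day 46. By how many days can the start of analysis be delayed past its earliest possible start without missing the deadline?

Data collection waits on its own release at day 1, so it starts at day 1 and finishes at 1 + 10 = day 11.
Analysis waits on data collection (finishes day 11), so it starts at day 11 and finishes at 11 + 7 = day 18.

Working backward from the deadline:
Nothing follows revision; the deadline of day 46 is its only limit. It must start by 46 − 11 = day 35.
Figure drafting must finish before revision (must start by day 35, minus 1-day gap → day 34). With a 5-day duration, figure drafting must start by 34 − 5 = day 29.
Analysis feeds figure drafting (must start by day 29); revision (must start by day 35, minus 2-day gap → day 33). Taking the minimum, analysis must finish by day 29 and start by 29 − 7 = day 22.
So analysis can start as early as day 11 and as late as day 22, giving 22 − 11 = 11 days of slack.

11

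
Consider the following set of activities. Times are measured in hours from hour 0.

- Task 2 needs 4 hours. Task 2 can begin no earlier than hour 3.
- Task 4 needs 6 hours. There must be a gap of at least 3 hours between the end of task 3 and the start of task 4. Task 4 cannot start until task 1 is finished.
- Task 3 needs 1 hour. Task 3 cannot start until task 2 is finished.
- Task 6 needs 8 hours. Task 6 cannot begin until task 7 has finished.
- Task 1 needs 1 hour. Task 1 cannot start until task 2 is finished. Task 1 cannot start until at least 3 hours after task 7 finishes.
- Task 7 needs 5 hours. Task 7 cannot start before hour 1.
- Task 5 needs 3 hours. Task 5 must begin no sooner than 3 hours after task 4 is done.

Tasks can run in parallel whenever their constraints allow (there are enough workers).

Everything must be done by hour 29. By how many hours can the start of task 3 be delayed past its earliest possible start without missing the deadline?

After its own release at hour 3, task 2 can start at hour 3 and finishes at hour 7.
Task 3 waits on task 2 (finishes hour 7), so it starts at hour 7 and finishes at 7 + 1 = hour 8.

Working backward from the deadline:
Task 5 has no dependents, so it just needs to finish by hour 29. Starting by 29 − 3 = hour 26 achieves that.
Task 4 feeds into task 5 (must start by hour 26, minus 3-hour gap → hour 23); so task 4 must finish by hour 23 and therefore start by hour 17.
Task 3 has to be done before task 4 (must start by hour 17, minus 3-hour gap → hour 14). That means finishing by hour 14, i.e. starting by 14 − 1 = hour 13.
So task 3 can start as early as hour 7 and as late as hour 13, giving 13 − 7 = 6 hours of slack.

6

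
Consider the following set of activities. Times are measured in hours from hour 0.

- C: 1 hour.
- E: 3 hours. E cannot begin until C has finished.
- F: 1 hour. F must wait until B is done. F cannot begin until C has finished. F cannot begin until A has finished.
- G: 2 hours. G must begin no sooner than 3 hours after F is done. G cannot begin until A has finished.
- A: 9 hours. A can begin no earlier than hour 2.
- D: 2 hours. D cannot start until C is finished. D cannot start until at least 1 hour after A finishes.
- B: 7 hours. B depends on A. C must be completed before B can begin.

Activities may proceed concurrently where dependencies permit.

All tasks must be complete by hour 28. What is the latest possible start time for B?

15

Nothing follows G; the deadline of hour 28 is its only limit. It must start by 28 − 2 = hour 26.
F has to be done before G (must start by hour 26, minus 3-hour gap → hour 23). That means finishing by hour 23, i.e. starting by 23 − 1 = hour 22.
B feeds into F (must start by hour 22); so B must finish by hour 22 and therefore start by hour 15.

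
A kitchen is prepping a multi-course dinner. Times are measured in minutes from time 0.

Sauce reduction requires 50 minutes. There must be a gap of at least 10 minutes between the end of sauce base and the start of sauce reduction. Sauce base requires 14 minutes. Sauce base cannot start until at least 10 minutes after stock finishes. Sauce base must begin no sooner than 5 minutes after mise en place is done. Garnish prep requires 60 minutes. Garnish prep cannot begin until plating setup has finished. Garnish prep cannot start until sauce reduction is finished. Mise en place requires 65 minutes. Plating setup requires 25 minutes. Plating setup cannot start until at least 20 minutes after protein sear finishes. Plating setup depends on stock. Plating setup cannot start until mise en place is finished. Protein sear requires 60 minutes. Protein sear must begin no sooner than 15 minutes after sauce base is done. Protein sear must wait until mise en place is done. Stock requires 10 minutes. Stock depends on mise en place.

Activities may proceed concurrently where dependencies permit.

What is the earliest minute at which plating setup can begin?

194

Mise en place has no prerequisites, so it starts at minute 0 and finishes at minute 65.
After mise en place (finishes minute 65), stock can start at minute 65 and finishes at minute 75.
Sauce base needs all of stock (finishes minute 75, plus 10-minute gap → minute 85); mise en place (finishes minute 65, plus 5-minute gap → minute 70). That puts its earliest start at minute 85; it finishes at 85 + 14 = minute 99.
Protein sear cannot start until sauce base (finishes minute 99, plus 15-minute gap → minute 114); mise en place (finishes minute 65). The controlling bound is minute 114, so protein sear finishes at 114 + 60 = minute 174.
Plating setup waits on protein sear (finishes minute 174, plus 20-minute gap → minute 194); stock (finishes minute 75); mise en place (finishes minute 65). The latest of these is minute 194, which is the earliest plating setup can start.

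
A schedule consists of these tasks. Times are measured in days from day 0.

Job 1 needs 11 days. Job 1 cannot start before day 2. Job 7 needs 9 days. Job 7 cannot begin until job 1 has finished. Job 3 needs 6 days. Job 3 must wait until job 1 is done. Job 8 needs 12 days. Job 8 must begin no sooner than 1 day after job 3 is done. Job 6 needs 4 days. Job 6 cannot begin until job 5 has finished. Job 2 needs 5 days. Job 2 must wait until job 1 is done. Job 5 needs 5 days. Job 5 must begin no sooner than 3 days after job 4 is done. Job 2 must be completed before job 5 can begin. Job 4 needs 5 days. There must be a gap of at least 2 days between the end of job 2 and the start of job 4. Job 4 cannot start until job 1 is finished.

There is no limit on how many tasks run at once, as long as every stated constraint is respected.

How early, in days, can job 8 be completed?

32

Job 1 cannot begin until its own release at day 2. It runs from day 2 to 2 + 11 = day 13.
Job 3 waits on job 1 (finishes day 13), so it starts at day 13 and finishes at 13 + 6 = day 19.
Job 8 cannot begin until job 3 (finishes day 19, plus 1-day gap → day 20). It runs from day 20 to 20 + 12 = day 32.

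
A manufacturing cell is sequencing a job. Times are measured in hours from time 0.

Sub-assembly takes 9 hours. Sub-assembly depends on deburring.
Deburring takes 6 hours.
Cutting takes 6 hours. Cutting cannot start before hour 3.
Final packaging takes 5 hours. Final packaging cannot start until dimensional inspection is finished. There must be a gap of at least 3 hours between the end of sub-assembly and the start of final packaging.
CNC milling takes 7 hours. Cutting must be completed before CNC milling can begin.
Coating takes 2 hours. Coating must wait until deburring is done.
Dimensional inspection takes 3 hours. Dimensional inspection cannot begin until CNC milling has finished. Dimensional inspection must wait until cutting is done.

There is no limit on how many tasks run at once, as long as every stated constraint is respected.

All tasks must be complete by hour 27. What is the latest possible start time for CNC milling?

Final packaging has no dependents, so it just needs to finish by hour 27. Starting by 27 − 5 = hour 22 achieves that.
Dimensional inspection must finish before final packaging (must start by hour 22). With a 3-hour duration, dimensional inspection must start by 22 − 3 = hour 19.
Since dimensional inspection (must start by hour 19) depends on it, CNC milling must finish by hour 19. Backing off its 7-hour duration gives a latest start of hour 12.

12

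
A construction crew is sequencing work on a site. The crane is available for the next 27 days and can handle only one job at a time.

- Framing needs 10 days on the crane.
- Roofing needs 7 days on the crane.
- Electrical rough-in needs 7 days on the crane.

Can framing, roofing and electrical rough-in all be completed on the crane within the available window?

Running back to back, the jobs need 10 + 7 + 7 = 24 days on the crane.
Since 24 ≤ 27, they fit within the window.

Yes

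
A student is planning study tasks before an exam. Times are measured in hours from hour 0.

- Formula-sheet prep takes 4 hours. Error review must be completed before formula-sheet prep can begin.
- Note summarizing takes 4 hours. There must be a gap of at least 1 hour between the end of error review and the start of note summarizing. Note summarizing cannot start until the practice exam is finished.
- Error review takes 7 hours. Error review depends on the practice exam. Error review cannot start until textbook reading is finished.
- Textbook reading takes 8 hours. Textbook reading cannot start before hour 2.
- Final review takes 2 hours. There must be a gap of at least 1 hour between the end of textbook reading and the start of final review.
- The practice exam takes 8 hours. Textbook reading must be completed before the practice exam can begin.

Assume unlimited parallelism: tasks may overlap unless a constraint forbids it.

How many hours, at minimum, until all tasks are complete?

After its own release at hour 2, textbook reading can start at hour 2 and finishes at hour 10.
Final review waits on textbook reading (finishes hour 10, plus 1-hour gap → hour 11), so it starts at hour 11 and finishes at 11 + 2 = hour 13.
The practice exam waits on textbook reading (finishes hour 10), so it starts at hour 10 and finishes at 10 + 8 = hour 18.
Error review has to wait for the practice exam (finishes hour 18); textbook reading (finishes hour 10). The latest of these is hour 18, so error review runs hour 18 to 18 + 7 = hour 25.
Formula-sheet prep cannot begin until error review (finishes hour 25). It runs from hour 25 to 25 + 4 = hour 29.
For note summarizing: error review (finishes hour 25, plus 1-hour gap → hour 26); the practice exam (finishes hour 18). Taking the maximum gives a start of hour 26, and it finishes at 26 + 4 = hour 30.
All tasks are finished once the last one completes. Finish times: Textbook reading at 10, The practice exam at 18, Error review at 25, Note summarizing at 30, Formula-sheet prep at 29, Final review at 13. The latest is hour 30.

30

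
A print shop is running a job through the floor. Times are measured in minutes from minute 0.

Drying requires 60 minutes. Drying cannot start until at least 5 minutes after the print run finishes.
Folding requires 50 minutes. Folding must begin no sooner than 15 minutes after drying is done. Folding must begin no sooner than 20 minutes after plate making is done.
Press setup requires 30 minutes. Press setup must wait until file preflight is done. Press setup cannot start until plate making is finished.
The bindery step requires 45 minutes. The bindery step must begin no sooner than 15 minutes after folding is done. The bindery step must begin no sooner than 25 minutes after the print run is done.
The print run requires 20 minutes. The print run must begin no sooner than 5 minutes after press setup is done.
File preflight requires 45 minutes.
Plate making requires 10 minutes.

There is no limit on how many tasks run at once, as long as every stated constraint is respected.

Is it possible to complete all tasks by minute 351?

Plate making has no prerequisites, so it starts at minute 0 and finishes at minute 10.
File preflight has no prerequisites, so it starts at minute 0 and finishes at minute 45.
Press setup cannot start until file preflight (finishes minute 45); plate making (finishes minute 10). The controlling bound is minute 45, so press setup finishes at 45 + 30 = minute 75.
After press setup (finishes minute 75, plus 5-minute gap → minute 80), the print run can start at minute 80 and finishes at minute 100.
After the print run (finishes minute 100, plus 5-minute gap → minute 105), drying can start at minute 105 and finishes at minute 165.
Folding cannot start until drying (finishes minute 165, plus 15-minute gap → minute 180); plate making (finishes minute 10, plus 20-minute gap → minute 30). The controlling bound is minute 180, so folding finishes at 180 + 50 = minute 230.
The bindery step needs all of folding (finishes minute 230, plus 15-minute gap → minute 245); the print run (finishes minute 100, plus 25-minute gap → minute 125). That puts its earliest start at minute 245; it finishes at 245 + 45 = minute 290.
Every task is finished by minute 290, which is no later than the deadline of 351, so the schedule is feasible.

Yes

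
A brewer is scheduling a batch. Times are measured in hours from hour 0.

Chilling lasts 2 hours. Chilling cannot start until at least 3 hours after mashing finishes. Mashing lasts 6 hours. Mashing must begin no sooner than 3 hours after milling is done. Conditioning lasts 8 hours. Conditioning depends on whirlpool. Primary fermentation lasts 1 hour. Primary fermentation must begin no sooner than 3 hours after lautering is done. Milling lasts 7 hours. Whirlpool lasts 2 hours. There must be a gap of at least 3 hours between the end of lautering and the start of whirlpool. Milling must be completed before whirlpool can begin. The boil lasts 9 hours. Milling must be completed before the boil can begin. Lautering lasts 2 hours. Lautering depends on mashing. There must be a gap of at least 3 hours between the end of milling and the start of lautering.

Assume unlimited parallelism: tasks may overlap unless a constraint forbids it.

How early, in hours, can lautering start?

Nothing blocks milling, so it runs from hour 0 to hour 7.
After milling (finishes hour 7, plus 3-hour gap → hour 10), mashing can start at hour 10 and finishes at hour 16.
Lautering waits on mashing (finishes hour 16); milling (finishes hour 7, plus 3-hour gap → hour 10). The latest of these is hour 16, which is the earliest lautering can start.

16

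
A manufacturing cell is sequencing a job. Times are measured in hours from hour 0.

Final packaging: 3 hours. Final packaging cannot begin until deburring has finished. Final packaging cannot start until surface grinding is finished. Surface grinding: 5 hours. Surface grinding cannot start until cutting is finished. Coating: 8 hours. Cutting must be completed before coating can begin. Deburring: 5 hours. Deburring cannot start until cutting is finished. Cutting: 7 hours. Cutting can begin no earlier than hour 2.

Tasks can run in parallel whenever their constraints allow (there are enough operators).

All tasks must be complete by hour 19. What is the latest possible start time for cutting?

Final packaging has no dependents, so it just needs to finish by hour 19. Starting by 19 − 3 = hour 16 achieves that.
Deburring must finish before final packaging (must start by hour 16). With a 5-hour duration, deburring must start by 16 − 5 = hour 11.
Surface grinding has to be done before final packaging (must start by hour 16). That means finishing by hour 16, i.e. starting by 16 − 5 = hour 11.
Coating has no dependents, so it just needs to finish by hour 19. Starting by 19 − 8 = hour 11 achieves that.
Cutting must finish in time for deburring (must start by hour 11); surface grinding (must start by hour 11); coating (must start by hour 11). The tightest is hour 11, so cutting must start by 11 − 7 = hour 4.

4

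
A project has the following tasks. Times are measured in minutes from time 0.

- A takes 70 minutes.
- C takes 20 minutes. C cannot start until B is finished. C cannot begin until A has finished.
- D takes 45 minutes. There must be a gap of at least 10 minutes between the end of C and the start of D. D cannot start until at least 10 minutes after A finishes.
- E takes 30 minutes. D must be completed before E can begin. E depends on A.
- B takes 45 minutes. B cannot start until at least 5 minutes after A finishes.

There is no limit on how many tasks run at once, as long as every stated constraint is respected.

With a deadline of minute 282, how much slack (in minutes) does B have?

57

A has no prerequisites, so it starts at minute 0 and finishes at minute 70.
After A (finishes minute 70, plus 5-minute gap → minute 75), B can start at minute 75 and finishes at minute 120.

Working backward from the deadline:
To finish by minute 282, E (duration 30) must start no later than minute 252.
Since E (must start by minute 252) depends on it, D must finish by minute 252. Backing off its 45-minute duration gives a latest start of minute 207.
Since D (must start by minute 207, minus 10-minute gap → minute 197) depends on it, C must finish by minute 197. Backing off its 20-minute duration gives a latest start of minute 177.
B feeds into C (must start by minute 177); so B must finish by minute 177 and therefore start by minute 132.
So B can start as early as minute 75 and as late as minute 132, giving 132 − 75 = 57 minutes of slack.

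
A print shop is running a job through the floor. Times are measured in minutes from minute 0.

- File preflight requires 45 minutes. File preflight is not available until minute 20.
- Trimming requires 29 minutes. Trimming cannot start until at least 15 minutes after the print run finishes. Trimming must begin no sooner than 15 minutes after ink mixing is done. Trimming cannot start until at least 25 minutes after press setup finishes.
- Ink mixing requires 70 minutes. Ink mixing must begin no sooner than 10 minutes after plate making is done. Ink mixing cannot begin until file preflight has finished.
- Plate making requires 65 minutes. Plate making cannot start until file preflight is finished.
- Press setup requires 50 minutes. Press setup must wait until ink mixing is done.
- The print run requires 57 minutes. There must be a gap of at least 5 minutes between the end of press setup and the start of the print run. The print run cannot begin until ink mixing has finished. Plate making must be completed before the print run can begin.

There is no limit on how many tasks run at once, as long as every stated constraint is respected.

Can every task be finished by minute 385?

File preflight cannot begin until its own release at minute 20. It runs from minute 20 to 20 + 45 = minute 65.
After file preflight (finishes minute 65), plate making can start at minute 65 and finishes at minute 130.
Ink mixing needs all of plate making (finishes minute 130, plus 10-minute gap → minute 140); file preflight (finishes minute 65). That puts its earliest start at minute 140; it finishes at 140 + 70 = minute 210.
After ink mixing (finishes minute 210), press setup can start at minute 210 and finishes at minute 260.
The print run cannot start until press setup (finishes minute 260, plus 5-minute gap → minute 265); ink mixing (finishes minute 210); plate making (finishes minute 130). The controlling bound is minute 265, so the print run finishes at 265 + 57 = minute 322.
Trimming needs all of the print run (finishes minute 322, plus 15-minute gap → minute 337); ink mixing (finishes minute 210, plus 15-minute gap → minute 225); press setup (finishes minute 260, plus 25-minute gap → minute 285). That puts its earliest start at minute 337; it finishes at 337 + 29 = minute 366.
Every task is finished by minute 366, which is no later than the deadline of 385, so the schedule is feasible.

Yes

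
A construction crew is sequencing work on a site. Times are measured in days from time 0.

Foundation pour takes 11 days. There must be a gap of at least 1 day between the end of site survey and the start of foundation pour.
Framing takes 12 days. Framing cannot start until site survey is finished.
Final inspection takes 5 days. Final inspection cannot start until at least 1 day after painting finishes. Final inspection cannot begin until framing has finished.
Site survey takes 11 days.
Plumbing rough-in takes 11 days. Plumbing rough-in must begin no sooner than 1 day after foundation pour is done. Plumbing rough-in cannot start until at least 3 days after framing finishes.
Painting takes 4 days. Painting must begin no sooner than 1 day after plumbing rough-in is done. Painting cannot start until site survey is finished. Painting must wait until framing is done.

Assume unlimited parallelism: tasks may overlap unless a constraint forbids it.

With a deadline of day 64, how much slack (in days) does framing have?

Site survey can start immediately at day 0; it finishes at day 11.
Framing waits on site survey (finishes day 11), so it starts at day 11 and finishes at 11 + 12 = day 23.

Working backward from the deadline:
Nothing follows final inspection; the deadline of day 64 is its only limit. It must start by 64 − 5 = day 59.
Painting has to be done before final inspection (must start by day 59, minus 1-day gap → day 58). That means finishing by day 58, i.e. starting by 58 − 4 = day 54.
Plumbing rough-in must finish before painting (must start by day 54, minus 1-day gap → day 53). With an 11-day duration, plumbing rough-in must start by 53 − 11 = day 42.
Framing feeds plumbing rough-in (must start by day 42, minus 3-day gap → day 39); painting (must start by day 54); final inspection (must start by day 59). Taking the minimum, framing must finish by day 39 and start by 39 − 12 = day 27.
So framing can start as early as day 11 and as late as day 27, giving 27 − 11 = 16 days of slack.

16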